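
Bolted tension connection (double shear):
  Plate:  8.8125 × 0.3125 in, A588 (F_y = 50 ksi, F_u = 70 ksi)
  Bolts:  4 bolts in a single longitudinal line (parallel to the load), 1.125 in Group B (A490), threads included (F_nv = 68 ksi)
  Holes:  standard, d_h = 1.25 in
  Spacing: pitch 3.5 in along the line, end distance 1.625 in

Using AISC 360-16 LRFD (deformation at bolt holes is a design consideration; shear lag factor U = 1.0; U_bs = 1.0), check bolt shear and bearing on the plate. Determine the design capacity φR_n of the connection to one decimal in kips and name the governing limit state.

152.6 kips (bearing governs)

Bolt shear: A_b = π(1.125)²/4 = 0.99402 in². φR_n = 0.75 × 68 × 0.99402 × 4 × 2 = 405.6 kips.
Bearing (0.3125 in plate, F_u = 70 ksi): end bolts L_c = 1.625 − 1.25/2 = 1, R_n = min(1.2×1×0.3125×70, 2.4×1.125×0.3125×70) = 26.25 kips/bolt; interior L_c = 3.5 − 1.25 = 2.25, R_n = 59.063 kips/bolt. φR_n = 0.75 × (1×26.25 + 3×59.063) = 152.6 kips.
Governing: min(405.6, 152.6) = 152.6 kips → bearing.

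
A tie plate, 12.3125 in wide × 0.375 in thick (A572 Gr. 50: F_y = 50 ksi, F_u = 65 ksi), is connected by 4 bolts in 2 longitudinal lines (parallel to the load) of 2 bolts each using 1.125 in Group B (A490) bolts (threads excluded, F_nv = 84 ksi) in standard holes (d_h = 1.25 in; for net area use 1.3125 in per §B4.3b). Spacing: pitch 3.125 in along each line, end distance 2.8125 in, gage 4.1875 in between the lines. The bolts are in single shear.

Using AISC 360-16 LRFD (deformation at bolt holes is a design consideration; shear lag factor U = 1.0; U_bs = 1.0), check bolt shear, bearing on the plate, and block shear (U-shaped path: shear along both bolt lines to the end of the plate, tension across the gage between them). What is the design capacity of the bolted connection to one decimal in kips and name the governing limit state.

139.6 kips (block shear governs)

Bolt shear: A_b = π(1.125)²/4 = 0.99402 in². φR_n = 0.75 × 84 × 0.99402 × 4 × 1 = 250.5 kips.
Bearing (0.375 in plate, F_u = 65 ksi): end bolts L_c = 2.8125 − 1.25/2 = 2.1875, R_n = min(1.2×2.1875×0.375×65, 2.4×1.125×0.375×65) = 63.984 kips/bolt; interior L_c = 3.125 − 1.25 = 1.875, R_n = 54.844 kips/bolt. φR_n = 0.75 × (2×63.984 + 2×54.844) = 178.2 kips.
Block shear: shear path 2×[2.8125+1×3.125] = 2×5.9375 in, A_gv = 4.4531, A_nv = 2×(5.9375 − 1.5×1.3125)×0.375 = 2.9766 in²; tension across gage: (4.1875 − 1×1.3125)×0.375 = 1.0781 in². R_n = min(0.6×65×2.9766, 0.6×50×4.4531) + 1.0×65×1.0781 = min(116.09, 133.59) + 70.077 = 186.17 kips. φR_n = 0.75 × 186.17 = 139.6 kips.
Governing: min(250.5, 178.2, 139.6) = 139.6 kips → block shear.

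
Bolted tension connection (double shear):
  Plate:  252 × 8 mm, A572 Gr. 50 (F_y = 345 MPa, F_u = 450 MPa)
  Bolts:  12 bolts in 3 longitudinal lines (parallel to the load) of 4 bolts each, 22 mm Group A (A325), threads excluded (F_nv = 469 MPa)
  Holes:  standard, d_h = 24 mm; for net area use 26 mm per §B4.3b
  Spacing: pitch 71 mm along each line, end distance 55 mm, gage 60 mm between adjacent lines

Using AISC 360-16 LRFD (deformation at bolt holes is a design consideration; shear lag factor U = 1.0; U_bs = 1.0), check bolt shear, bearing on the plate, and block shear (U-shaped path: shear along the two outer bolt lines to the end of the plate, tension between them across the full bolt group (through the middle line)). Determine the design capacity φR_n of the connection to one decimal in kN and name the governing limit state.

Bolt shear: A_b = π(22)²/4 = 380.13 mm². φR_n = 0.75 × 469 × 380.13 × 12 × 2 = 3209.1 kN.
Bearing (8 mm plate, F_u = 450 MPa): end bolts L_c = 55 − 24/2 = 43, R_n = min(1.2×43×8×450, 2.4×22×8×450) = 185.76 kN/bolt; interior L_c = 71 − 24 = 47, R_n = 190.08 kN/bolt. φR_n = 0.75 × (3×185.76 + 9×190.08) = 1701.0 kN.
Block shear: shear path 2×[55+3×71] = 2×268 mm, A_gv = 4288, A_nv = 2×(268 − 3.5×26)×8 = 2832 mm²; tension across gage: (120 − 2×26)×8 = 544 mm². R_n = min(0.6×450×2832, 0.6×345×4288) + 1.0×450×544 = min(764.64, 887.62) + 244.8 = 1009.4 kN. φR_n = 0.75 × 1009.4 = 757.1 kN.
Governing: min(3209.1, 1701.0, 757.1) = 757.1 kN → block shear.

757.1 kN (block shear governs)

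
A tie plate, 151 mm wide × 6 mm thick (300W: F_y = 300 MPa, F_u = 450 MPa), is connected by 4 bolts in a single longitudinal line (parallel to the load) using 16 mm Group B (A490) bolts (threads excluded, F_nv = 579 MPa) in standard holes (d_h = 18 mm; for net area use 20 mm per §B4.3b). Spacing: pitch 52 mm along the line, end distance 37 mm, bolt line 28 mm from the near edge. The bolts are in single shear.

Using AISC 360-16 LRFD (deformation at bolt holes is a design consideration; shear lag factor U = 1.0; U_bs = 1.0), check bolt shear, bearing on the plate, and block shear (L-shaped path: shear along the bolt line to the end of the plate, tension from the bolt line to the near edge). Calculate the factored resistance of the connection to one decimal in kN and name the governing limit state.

Bolt shear: A_b = π(16)²/4 = 201.06 mm². φR_n = 0.75 × 579 × 201.06 × 4 × 1 = 349.2 kN.
Bearing (6 mm plate, F_u = 450 MPa): end bolts L_c = 37 − 18/2 = 28, R_n = min(1.2×28×6×450, 2.4×16×6×450) = 90.72 kN/bolt; interior L_c = 52 − 18 = 34, R_n = 103.68 kN/bolt. φR_n = 0.75 × (1×90.72 + 3×103.68) = 301.3 kN.
Block shear: shear path 1×[37+3×52] = 1×193 mm, A_gv = 1158, A_nv = 1×(193 − 3.5×20)×6 = 738 mm²; tension to near edge: (28 − 0.5×20)×6 = 108 mm². R_n = min(0.6×450×738, 0.6×300×1158) + 1.0×450×108 = min(199.26, 208.44) + 48.6 = 247.86 kN. φR_n = 0.75 × 247.86 = 185.9 kN.
Governing: min(349.2, 301.3, 185.9) = 185.9 kN → block shear.

185.9 kN (block shear governs)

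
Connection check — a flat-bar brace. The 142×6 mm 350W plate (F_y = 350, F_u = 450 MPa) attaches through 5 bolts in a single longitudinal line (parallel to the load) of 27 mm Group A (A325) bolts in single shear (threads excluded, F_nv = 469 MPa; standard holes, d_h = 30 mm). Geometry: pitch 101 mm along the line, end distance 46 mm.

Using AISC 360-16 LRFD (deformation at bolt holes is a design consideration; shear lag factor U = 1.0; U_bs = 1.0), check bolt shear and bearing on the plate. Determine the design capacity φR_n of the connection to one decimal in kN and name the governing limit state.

600.2 kN (bearing governs)

Bolt shear: A_b = π(27)²/4 = 572.56 mm². φR_n = 0.75 × 469 × 572.56 × 5 × 1 = 1007.0 kN.
Bearing (6 mm plate, F_u = 450 MPa): end bolts L_c = 46 − 30/2 = 31, R_n = min(1.2×31×6×450, 2.4×27×6×450) = 100.44 kN/bolt; interior L_c = 101 − 30 = 71, R_n = 174.96 kN/bolt. φR_n = 0.75 × (1×100.44 + 4×174.96) = 600.2 kN.
Governing: min(1007.0, 600.2) = 600.2 kN → bearing.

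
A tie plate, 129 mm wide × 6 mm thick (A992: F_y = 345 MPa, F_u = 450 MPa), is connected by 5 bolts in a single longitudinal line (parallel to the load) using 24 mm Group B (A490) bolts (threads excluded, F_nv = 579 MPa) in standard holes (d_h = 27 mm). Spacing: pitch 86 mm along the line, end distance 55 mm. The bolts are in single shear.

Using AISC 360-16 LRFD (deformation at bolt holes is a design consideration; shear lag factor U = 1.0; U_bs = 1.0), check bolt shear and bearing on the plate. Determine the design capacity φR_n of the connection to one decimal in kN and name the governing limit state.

567.4 kN (bearing governs)

Bolt shear: A_b = π(24)²/4 = 452.39 mm². φR_n = 0.75 × 579 × 452.39 × 5 × 1 = 982.3 kN.
Bearing (6 mm plate, F_u = 450 MPa): end bolts L_c = 55 − 27/2 = 41.5, R_n = min(1.2×41.5×6×450, 2.4×24×6×450) = 134.46 kN/bolt; interior L_c = 86 − 27 = 59, R_n = 155.52 kN/bolt. φR_n = 0.75 × (1×134.46 + 4×155.52) = 567.4 kN.
Governing: min(982.3, 567.4) = 567.4 kN → bearing.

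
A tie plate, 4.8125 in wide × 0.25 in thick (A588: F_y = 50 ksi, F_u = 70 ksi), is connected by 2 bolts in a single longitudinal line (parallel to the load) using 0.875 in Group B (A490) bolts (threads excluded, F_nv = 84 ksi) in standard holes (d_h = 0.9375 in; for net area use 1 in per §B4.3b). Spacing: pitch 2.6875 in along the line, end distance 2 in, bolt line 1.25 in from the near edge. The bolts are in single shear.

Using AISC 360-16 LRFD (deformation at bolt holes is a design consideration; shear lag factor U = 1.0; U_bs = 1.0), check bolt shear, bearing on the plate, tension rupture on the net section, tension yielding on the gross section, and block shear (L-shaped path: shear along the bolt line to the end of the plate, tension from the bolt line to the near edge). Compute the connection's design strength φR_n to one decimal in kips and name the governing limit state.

Bolt shear: A_b = π(0.875)²/4 = 0.60132 in². φR_n = 0.75 × 84 × 0.60132 × 2 × 1 = 75.8 kips.
Bearing (0.25 in plate, F_u = 70 ksi): end bolts L_c = 2 − 0.9375/2 = 1.53125, R_n = min(1.2×1.53125×0.25×70, 2.4×0.875×0.25×70) = 32.156 kips/bolt; interior L_c = 2.6875 − 0.9375 = 1.75, R_n = 36.75 kips/bolt. φR_n = 0.75 × (1×32.156 + 1×36.75) = 51.7 kips.
Tension rupture (net): A_n = (4.8125 − 1×1)×0.25 = 0.95313 in² (U = 1.0, A_e = A_n). φR_n = 0.75 × 70 × 0.95313 = 50.0 kips.
Tension yield (gross): A_g = 4.8125×0.25 = 1.2031 in². φR_n = 0.90 × 50 × 1.2031 = 54.1 kips.
Block shear: shear path 1×[2+1×2.6875] = 1×4.6875 in, A_gv = 1.1719, A_nv = 1×(4.6875 − 1.5×1)×0.25 = 0.79688 in²; tension to near edge: (1.25 − 0.5×1)×0.25 = 0.1875 in². R_n = min(0.6×70×0.79688, 0.6×50×1.1719) + 1.0×70×0.1875 = min(33.469, 35.157) + 13.125 = 46.594 kips. φR_n = 0.75 × 46.594 = 34.9 kips.
Governing: min(75.8, 51.7, 50.0, 54.1, 34.9) = 34.9 kips → block shear.

34.9 kips (block shear governs)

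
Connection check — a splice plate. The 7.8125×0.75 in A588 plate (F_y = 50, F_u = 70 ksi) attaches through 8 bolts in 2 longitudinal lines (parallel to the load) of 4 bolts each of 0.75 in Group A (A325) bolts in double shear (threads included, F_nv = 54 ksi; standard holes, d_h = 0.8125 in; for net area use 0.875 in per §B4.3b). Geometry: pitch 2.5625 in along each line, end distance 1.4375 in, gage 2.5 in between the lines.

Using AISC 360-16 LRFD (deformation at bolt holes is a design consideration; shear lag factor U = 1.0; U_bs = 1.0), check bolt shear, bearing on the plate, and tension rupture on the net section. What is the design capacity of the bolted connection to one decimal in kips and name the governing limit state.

238.7 kips (net-section rupture governs)

Bolt shear: A_b = π(0.75)²/4 = 0.44179 in². φR_n = 0.75 × 54 × 0.44179 × 8 × 2 = 286.3 kips.
Bearing (0.75 in plate, F_u = 70 ksi): end bolts L_c = 1.4375 − 0.8125/2 = 1.03125, R_n = min(1.2×1.03125×0.75×70, 2.4×0.75×0.75×70) = 64.969 kips/bolt; interior L_c = 2.5625 − 0.8125 = 1.75, R_n = 94.5 kips/bolt. φR_n = 0.75 × (2×64.969 + 6×94.5) = 522.7 kips.
Tension rupture (net): A_n = (7.8125 − 2×0.875)×0.75 = 4.5469 in² (U = 1.0, A_e = A_n). φR_n = 0.75 × 70 × 4.5469 = 238.7 kips.
Governing: min(286.3, 522.7, 238.7) = 238.7 kips → net-section rupture.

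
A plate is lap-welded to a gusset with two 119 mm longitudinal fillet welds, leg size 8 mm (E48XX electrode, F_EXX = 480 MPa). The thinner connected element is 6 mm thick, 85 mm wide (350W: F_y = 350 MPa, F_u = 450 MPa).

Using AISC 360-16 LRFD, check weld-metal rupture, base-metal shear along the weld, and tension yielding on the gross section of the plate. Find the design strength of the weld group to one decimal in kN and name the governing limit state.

Weld metal: throat = 0.707×8 = 5.656 mm, L = 2×119 = 238 mm. φR_n = 0.75 × 0.6 × 480 × 5.656 × 238 = 290.8 kN.
Base metal shear (6 mm plate): yield φR_n = 1.0×0.6×350×6×238 = 299.9 kN; rupture φR_n = 0.75×0.6×450×6×238 = 289.2 kN; take 289.2 kN (rupture).
Tension yield (gross): A_g = 85×6 = 510 mm². φR_n = 0.90 × 350 × 510 = 160.7 kN.
Governing: min(290.8, 289.2, 160.7) = 160.7 kN → gross-section yield.

160.7 kN (gross-section yield governs)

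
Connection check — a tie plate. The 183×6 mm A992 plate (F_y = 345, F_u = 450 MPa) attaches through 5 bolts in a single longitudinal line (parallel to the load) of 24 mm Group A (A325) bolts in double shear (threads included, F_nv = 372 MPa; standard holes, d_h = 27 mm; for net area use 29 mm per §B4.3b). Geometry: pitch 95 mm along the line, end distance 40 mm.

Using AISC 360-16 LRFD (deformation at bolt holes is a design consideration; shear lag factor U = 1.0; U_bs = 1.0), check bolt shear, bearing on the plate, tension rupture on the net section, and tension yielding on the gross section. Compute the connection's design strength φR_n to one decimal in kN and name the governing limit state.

Bolt shear: A_b = π(24)²/4 = 452.39 mm². φR_n = 0.75 × 372 × 452.39 × 5 × 2 = 1262.2 kN.
Bearing (6 mm plate, F_u = 450 MPa): end bolts L_c = 40 − 27/2 = 26.5, R_n = min(1.2×26.5×6×450, 2.4×24×6×450) = 85.86 kN/bolt; interior L_c = 95 − 27 = 68, R_n = 155.52 kN/bolt. φR_n = 0.75 × (1×85.86 + 4×155.52) = 531.0 kN.
Tension rupture (net): A_n = (183 − 1×29)×6 = 924 mm² (U = 1.0, A_e = A_n). φR_n = 0.75 × 450 × 924 = 311.9 kN.
Tension yield (gross): A_g = 183×6 = 1098 mm². φR_n = 0.90 × 345 × 1098 = 340.9 kN.
Governing: min(1262.2, 531.0, 311.9, 340.9) = 311.9 kN → net-section rupture.

311.9 kN (net-section rupture governs)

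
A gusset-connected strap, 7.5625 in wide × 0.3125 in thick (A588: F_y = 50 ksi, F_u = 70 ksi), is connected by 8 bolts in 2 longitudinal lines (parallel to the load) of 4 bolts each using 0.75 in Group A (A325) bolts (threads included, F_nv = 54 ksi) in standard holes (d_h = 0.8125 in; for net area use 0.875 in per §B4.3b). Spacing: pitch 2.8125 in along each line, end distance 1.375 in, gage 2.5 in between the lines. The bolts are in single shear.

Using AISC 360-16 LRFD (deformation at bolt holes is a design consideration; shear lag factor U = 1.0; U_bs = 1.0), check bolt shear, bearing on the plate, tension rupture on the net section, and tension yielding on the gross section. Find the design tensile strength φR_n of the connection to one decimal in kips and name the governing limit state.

95.4 kips (net-section rupture governs)

Bolt shear: A_b = π(0.75)²/4 = 0.44179 in². φR_n = 0.75 × 54 × 0.44179 × 8 × 1 = 143.1 kips.
Bearing (0.3125 in plate, F_u = 70 ksi): end bolts L_c = 1.375 − 0.8125/2 = 0.96875, R_n = min(1.2×0.96875×0.3125×70, 2.4×0.75×0.3125×70) = 25.43 kips/bolt; interior L_c = 2.8125 − 0.8125 = 2, R_n = 39.375 kips/bolt. φR_n = 0.75 × (2×25.43 + 6×39.375) = 215.3 kips.
Tension rupture (net): A_n = (7.5625 − 2×0.875)×0.3125 = 1.8164 in² (U = 1.0, A_e = A_n). φR_n = 0.75 × 70 × 1.8164 = 95.4 kips.
Tension yield (gross): A_g = 7.5625×0.3125 = 2.3633 in². φR_n = 0.90 × 50 × 2.3633 = 106.3 kips.
Governing: min(143.1, 215.3, 95.4, 106.3) = 95.4 kips → net-section rupture.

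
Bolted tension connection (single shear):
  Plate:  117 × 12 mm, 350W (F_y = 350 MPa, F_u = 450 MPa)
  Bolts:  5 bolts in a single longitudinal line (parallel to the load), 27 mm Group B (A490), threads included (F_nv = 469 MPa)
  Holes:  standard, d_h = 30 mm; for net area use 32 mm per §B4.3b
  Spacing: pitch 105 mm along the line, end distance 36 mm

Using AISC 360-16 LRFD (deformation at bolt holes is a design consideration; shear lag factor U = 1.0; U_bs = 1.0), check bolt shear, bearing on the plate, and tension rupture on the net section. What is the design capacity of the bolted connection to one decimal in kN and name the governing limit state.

344.3 kN (net-section rupture governs)

Bolt shear: A_b = π(27)²/4 = 572.56 mm². φR_n = 0.75 × 469 × 572.56 × 5 × 1 = 1007.0 kN.
Bearing (12 mm plate, F_u = 450 MPa): end bolts L_c = 36 − 30/2 = 21, R_n = min(1.2×21×12×450, 2.4×27×12×450) = 136.08 kN/bolt; interior L_c = 105 − 30 = 75, R_n = 349.92 kN/bolt. φR_n = 0.75 × (1×136.08 + 4×349.92) = 1151.8 kN.
Tension rupture (net): A_n = (117 − 1×32)×12 = 1020 mm² (U = 1.0, A_e = A_n). φR_n = 0.75 × 450 × 1020 = 344.3 kN.
Governing: min(1007.0, 1151.8, 344.3) = 344.3 kN → net-section rupture.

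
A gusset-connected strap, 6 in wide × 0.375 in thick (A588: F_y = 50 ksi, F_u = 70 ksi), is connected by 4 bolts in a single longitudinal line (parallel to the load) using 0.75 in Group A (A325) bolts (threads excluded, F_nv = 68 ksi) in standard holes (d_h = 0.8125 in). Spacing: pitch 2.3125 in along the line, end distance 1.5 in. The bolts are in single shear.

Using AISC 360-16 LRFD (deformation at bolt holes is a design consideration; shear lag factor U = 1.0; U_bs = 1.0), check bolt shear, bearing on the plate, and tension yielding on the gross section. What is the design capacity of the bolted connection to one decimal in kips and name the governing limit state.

Bolt shear: A_b = π(0.75)²/4 = 0.44179 in². φR_n = 0.75 × 68 × 0.44179 × 4 × 1 = 90.1 kips.
Bearing (0.375 in plate, F_u = 70 ksi): end bolts L_c = 1.5 − 0.8125/2 = 1.09375, R_n = min(1.2×1.09375×0.375×70, 2.4×0.75×0.375×70) = 34.453 kips/bolt; interior L_c = 2.3125 − 0.8125 = 1.5, R_n = 47.25 kips/bolt. φR_n = 0.75 × (1×34.453 + 3×47.25) = 132.2 kips.
Tension yield (gross): A_g = 6×0.375 = 2.25 in². φR_n = 0.90 × 50 × 2.25 = 101.3 kips.
Governing: min(90.1, 132.2, 101.3) = 90.1 kips → bolt shear.

90.1 kips (bolt shear governs)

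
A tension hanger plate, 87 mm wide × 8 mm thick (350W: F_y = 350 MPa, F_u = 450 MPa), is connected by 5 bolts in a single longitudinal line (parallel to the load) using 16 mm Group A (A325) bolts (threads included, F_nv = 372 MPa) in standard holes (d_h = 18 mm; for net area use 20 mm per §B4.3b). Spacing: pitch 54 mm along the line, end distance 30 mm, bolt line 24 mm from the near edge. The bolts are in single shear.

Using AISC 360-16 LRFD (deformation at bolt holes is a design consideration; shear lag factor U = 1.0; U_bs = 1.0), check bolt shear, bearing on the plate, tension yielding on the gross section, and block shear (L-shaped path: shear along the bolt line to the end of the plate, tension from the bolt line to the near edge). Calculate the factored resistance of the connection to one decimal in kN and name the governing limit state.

219.2 kN (gross-section yield governs)

Bolt shear: A_b = π(16)²/4 = 201.06 mm². φR_n = 0.75 × 372 × 201.06 × 5 × 1 = 280.5 kN.
Bearing (8 mm plate, F_u = 450 MPa): end bolts L_c = 30 − 18/2 = 21, R_n = min(1.2×21×8×450, 2.4×16×8×450) = 90.72 kN/bolt; interior L_c = 54 − 18 = 36, R_n = 138.24 kN/bolt. φR_n = 0.75 × (1×90.72 + 4×138.24) = 482.8 kN.
Tension yield (gross): A_g = 87×8 = 696 mm². φR_n = 0.90 × 350 × 696 = 219.2 kN.
Block shear: shear path 1×[30+4×54] = 1×246 mm, A_gv = 1968, A_nv = 1×(246 − 4.5×20)×8 = 1248 mm²; tension to near edge: (24 − 0.5×20)×8 = 112 mm². R_n = min(0.6×450×1248, 0.6×350×1968) + 1.0×450×112 = min(336.96, 413.28) + 50.4 = 387.36 kN. φR_n = 0.75 × 387.36 = 290.5 kN.
Governing: min(280.5, 482.8, 219.2, 290.5) = 219.2 kN → gross-section yield.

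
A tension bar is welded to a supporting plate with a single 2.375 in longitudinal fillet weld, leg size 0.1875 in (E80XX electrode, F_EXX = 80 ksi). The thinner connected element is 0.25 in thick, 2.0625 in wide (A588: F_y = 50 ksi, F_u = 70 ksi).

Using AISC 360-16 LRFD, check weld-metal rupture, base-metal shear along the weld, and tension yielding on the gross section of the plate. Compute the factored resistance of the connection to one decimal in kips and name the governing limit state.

11.3 kips (weld metal governs)

Weld metal: throat = 0.707×0.1875 = 0.13256 in, L = 2.375 in. φR_n = 0.75 × 0.6 × 80 × 0.13256 × 2.375 = 11.3 kips.
Base metal shear (0.25 in plate): yield φR_n = 1.0×0.6×50×0.25×2.375 = 17.8 kips; rupture φR_n = 0.75×0.6×70×0.25×2.375 = 18.7 kips; take 17.8 kips (yield).
Tension yield (gross): A_g = 2.0625×0.25 = 0.51563 in². φR_n = 0.90 × 50 × 0.51563 = 23.2 kips.
Governing: min(11.3, 17.8, 23.2) = 11.3 kips → weld metal.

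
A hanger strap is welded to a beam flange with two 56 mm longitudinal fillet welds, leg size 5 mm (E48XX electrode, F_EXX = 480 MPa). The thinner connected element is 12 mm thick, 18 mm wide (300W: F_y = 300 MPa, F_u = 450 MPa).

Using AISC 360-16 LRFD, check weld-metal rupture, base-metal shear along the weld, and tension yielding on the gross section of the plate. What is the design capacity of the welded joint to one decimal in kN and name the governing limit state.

Weld metal: throat = 0.707×5 = 3.535 mm, L = 2×56 = 112 mm. φR_n = 0.75 × 0.6 × 480 × 3.535 × 112 = 85.5 kN.
Base metal shear (12 mm plate): yield φR_n = 1.0×0.6×300×12×112 = 241.9 kN; rupture φR_n = 0.75×0.6×450×12×112 = 272.2 kN; take 241.9 kN (yield).
Tension yield (gross): A_g = 18×12 = 216 mm². φR_n = 0.90 × 300 × 216 = 58.3 kN.
Governing: min(85.5, 241.9, 58.3) = 58.3 kN → gross-section yield.

58.3 kN (gross-section yield governs)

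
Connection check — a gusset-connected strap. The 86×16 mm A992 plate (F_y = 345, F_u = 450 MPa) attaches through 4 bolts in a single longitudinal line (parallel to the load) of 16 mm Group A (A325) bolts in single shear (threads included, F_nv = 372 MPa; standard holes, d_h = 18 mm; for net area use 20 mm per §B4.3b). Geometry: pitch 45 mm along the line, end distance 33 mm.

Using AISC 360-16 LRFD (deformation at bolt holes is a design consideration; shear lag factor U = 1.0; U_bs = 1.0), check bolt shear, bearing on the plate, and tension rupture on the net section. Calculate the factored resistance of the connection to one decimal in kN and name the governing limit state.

Bolt shear: A_b = π(16)²/4 = 201.06 mm². φR_n = 0.75 × 372 × 201.06 × 4 × 1 = 224.4 kN.
Bearing (16 mm plate, F_u = 450 MPa): end bolts L_c = 33 − 18/2 = 24, R_n = min(1.2×24×16×450, 2.4×16×16×450) = 207.36 kN/bolt; interior L_c = 45 − 18 = 27, R_n = 233.28 kN/bolt. φR_n = 0.75 × (1×207.36 + 3×233.28) = 680.4 kN.
Tension rupture (net): A_n = (86 − 1×20)×16 = 1056 mm² (U = 1.0, A_e = A_n). φR_n = 0.75 × 450 × 1056 = 356.4 kN.
Governing: min(224.4, 680.4, 356.4) = 224.4 kN → bolt shear.

224.4 kN (bolt shear governs)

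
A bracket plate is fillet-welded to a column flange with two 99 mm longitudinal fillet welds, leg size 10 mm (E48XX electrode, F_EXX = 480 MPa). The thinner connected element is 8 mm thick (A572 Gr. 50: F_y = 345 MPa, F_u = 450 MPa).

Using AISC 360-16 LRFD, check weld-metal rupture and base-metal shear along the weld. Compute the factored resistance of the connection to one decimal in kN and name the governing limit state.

Weld metal: throat = 0.707×10 = 7.07 mm, L = 2×99 = 198 mm. φR_n = 0.75 × 0.6 × 480 × 7.07 × 198 = 302.4 kN.
Base metal shear (8 mm plate): yield φR_n = 1.0×0.6×345×8×198 = 327.9 kN; rupture φR_n = 0.75×0.6×450×8×198 = 320.8 kN; take 320.8 kN (rupture).
Governing: min(302.4, 320.8) = 302.4 kN → weld metal.

302.4 kN (weld metal governs)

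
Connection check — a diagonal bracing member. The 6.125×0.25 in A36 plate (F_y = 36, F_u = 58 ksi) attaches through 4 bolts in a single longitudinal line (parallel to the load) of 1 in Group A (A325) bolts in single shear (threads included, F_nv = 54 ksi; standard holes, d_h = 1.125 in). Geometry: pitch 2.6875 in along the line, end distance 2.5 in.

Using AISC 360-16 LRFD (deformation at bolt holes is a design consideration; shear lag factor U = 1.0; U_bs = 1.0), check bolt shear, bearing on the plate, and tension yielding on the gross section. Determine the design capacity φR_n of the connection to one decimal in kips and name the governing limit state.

49.6 kips (gross-section yield governs)

Bolt shear: A_b = π(1)²/4 = 0.7854 in². φR_n = 0.75 × 54 × 0.7854 × 4 × 1 = 127.2 kips.
Bearing (0.25 in plate, F_u = 58 ksi): end bolts L_c = 2.5 − 1.125/2 = 1.9375, R_n = min(1.2×1.9375×0.25×58, 2.4×1×0.25×58) = 33.713 kips/bolt; interior L_c = 2.6875 − 1.125 = 1.5625, R_n = 27.188 kips/bolt. φR_n = 0.75 × (1×33.713 + 3×27.188) = 86.5 kips.
Tension yield (gross): A_g = 6.125×0.25 = 1.5313 in². φR_n = 0.90 × 36 × 1.5313 = 49.6 kips.
Governing: min(127.2, 86.5, 49.6) = 49.6 kips → gross-section yield.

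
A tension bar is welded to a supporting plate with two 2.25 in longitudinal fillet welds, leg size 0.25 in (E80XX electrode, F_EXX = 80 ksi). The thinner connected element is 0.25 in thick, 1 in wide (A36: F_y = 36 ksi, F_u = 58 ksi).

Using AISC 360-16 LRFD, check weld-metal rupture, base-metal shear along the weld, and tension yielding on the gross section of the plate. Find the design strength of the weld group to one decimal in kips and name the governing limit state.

8.1 kips (gross-section yield governs)

Weld metal: throat = 0.707×0.25 = 0.17675 in, L = 2×2.25 = 4.5 in. φR_n = 0.75 × 0.6 × 80 × 0.17675 × 4.5 = 28.6 kips.
Base metal shear (0.25 in plate): yield φR_n = 1.0×0.6×36×0.25×4.5 = 24.3 kips; rupture φR_n = 0.75×0.6×58×0.25×4.5 = 29.4 kips; take 24.3 kips (yield).
Tension yield (gross): A_g = 1×0.25 = 0.25 in². φR_n = 0.90 × 36 × 0.25 = 8.1 kips.
Governing: min(28.6, 24.3, 8.1) = 8.1 kips → gross-section yield.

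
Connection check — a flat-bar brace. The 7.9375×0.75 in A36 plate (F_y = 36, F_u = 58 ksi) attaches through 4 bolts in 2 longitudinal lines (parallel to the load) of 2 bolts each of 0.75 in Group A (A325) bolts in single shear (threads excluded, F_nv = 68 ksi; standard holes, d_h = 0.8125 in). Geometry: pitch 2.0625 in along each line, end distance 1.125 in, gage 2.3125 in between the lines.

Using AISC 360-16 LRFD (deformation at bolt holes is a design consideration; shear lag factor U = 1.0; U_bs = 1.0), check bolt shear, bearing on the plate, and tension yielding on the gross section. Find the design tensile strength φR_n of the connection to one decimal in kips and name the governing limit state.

Bolt shear: A_b = π(0.75)²/4 = 0.44179 in². φR_n = 0.75 × 68 × 0.44179 × 4 × 1 = 90.1 kips.
Bearing (0.75 in plate, F_u = 58 ksi): end bolts L_c = 1.125 − 0.8125/2 = 0.71875, R_n = min(1.2×0.71875×0.75×58, 2.4×0.75×0.75×58) = 37.519 kips/bolt; interior L_c = 2.0625 − 0.8125 = 1.25, R_n = 65.25 kips/bolt. φR_n = 0.75 × (2×37.519 + 2×65.25) = 154.2 kips.
Tension yield (gross): A_g = 7.9375×0.75 = 5.9531 in². φR_n = 0.90 × 36 × 5.9531 = 192.9 kips.
Governing: min(90.1, 154.2, 192.9) = 90.1 kips → bolt shear.

90.1 kips (bolt shear governs)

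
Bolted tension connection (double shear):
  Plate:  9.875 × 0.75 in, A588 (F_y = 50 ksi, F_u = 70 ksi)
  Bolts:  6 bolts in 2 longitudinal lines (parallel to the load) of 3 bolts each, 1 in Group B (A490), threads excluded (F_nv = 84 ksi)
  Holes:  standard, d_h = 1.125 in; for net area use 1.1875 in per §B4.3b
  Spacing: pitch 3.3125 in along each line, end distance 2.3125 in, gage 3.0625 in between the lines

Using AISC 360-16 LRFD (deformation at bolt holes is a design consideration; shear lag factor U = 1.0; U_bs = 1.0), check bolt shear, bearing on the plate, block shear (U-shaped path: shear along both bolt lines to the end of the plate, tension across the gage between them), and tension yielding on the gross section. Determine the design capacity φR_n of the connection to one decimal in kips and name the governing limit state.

Bolt shear: A_b = π(1)²/4 = 0.7854 in². φR_n = 0.75 × 84 × 0.7854 × 6 × 2 = 593.8 kips.
Bearing (0.75 in plate, F_u = 70 ksi): end bolts L_c = 2.3125 − 1.125/2 = 1.75, R_n = min(1.2×1.75×0.75×70, 2.4×1×0.75×70) = 110.25 kips/bolt; interior L_c = 3.3125 − 1.125 = 2.1875, R_n = 126 kips/bolt. φR_n = 0.75 × (2×110.25 + 4×126) = 543.4 kips.
Block shear: shear path 2×[2.3125+2×3.3125] = 2×8.9375 in, A_gv = 13.406, A_nv = 2×(8.9375 − 2.5×1.1875)×0.75 = 8.9531 in²; tension across gage: (3.0625 − 1×1.1875)×0.75 = 1.4063 in². R_n = min(0.6×70×8.9531, 0.6×50×13.406) + 1.0×70×1.4063 = min(376.03, 402.18) + 98.441 = 474.47 kips. φR_n = 0.75 × 474.47 = 355.9 kips.
Tension yield (gross): A_g = 9.875×0.75 = 7.4063 in². φR_n = 0.90 × 50 × 7.4063 = 333.3 kips.
Governing: min(593.8, 543.4, 355.9, 333.3) = 333.3 kips → gross-section yield.

333.3 kips (gross-section yield governs)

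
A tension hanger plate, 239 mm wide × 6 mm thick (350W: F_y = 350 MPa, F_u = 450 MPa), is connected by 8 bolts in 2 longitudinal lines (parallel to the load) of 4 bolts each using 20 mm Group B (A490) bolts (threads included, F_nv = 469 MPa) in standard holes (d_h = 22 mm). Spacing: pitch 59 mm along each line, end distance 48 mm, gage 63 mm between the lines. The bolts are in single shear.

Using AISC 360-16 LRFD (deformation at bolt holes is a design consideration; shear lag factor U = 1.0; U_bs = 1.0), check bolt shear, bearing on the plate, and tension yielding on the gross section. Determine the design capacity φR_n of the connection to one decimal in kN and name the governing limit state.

451.7 kN (gross-section yield governs)

Bolt shear: A_b = π(20)²/4 = 314.16 mm². φR_n = 0.75 × 469 × 314.16 × 8 × 1 = 884.0 kN.
Bearing (6 mm plate, F_u = 450 MPa): end bolts L_c = 48 − 22/2 = 37, R_n = min(1.2×37×6×450, 2.4×20×6×450) = 119.88 kN/bolt; interior L_c = 59 − 22 = 37, R_n = 119.88 kN/bolt. φR_n = 0.75 × (2×119.88 + 6×119.88) = 719.3 kN.
Tension yield (gross): A_g = 239×6 = 1434 mm². φR_n = 0.90 × 350 × 1434 = 451.7 kN.
Governing: min(884.0, 719.3, 451.7) = 451.7 kN → gross-section yield.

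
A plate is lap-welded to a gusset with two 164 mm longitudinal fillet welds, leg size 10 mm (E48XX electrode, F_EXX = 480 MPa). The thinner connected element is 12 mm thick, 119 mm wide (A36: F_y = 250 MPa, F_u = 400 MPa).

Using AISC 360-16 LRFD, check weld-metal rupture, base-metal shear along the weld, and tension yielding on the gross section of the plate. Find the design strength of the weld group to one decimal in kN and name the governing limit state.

Weld metal: throat = 0.707×10 = 7.07 mm, L = 2×164 = 328 mm. φR_n = 0.75 × 0.6 × 480 × 7.07 × 328 = 500.9 kN.
Base metal shear (12 mm plate): yield φR_n = 1.0×0.6×250×12×328 = 590.4 kN; rupture φR_n = 0.75×0.6×400×12×328 = 708.5 kN; take 590.4 kN (yield).
Tension yield (gross): A_g = 119×12 = 1428 mm². φR_n = 0.90 × 250 × 1428 = 321.3 kN.
Governing: min(500.9, 590.4, 321.3) = 321.3 kN → gross-section yield.

321.3 kN (gross-section yield governs)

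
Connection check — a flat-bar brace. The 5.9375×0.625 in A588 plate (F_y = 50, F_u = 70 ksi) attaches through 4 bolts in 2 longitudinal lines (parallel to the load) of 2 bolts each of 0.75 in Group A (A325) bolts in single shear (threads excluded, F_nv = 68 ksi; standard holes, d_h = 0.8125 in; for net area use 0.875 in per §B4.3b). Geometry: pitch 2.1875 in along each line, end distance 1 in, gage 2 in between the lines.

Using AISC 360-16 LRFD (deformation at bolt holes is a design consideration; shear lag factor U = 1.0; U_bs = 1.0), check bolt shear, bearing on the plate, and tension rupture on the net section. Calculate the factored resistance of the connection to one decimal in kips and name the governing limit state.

Bolt shear: A_b = π(0.75)²/4 = 0.44179 in². φR_n = 0.75 × 68 × 0.44179 × 4 × 1 = 90.1 kips.
Bearing (0.625 in plate, F_u = 70 ksi): end bolts L_c = 1 − 0.8125/2 = 0.59375, R_n = min(1.2×0.59375×0.625×70, 2.4×0.75×0.625×70) = 31.172 kips/bolt; interior L_c = 2.1875 − 0.8125 = 1.375, R_n = 72.188 kips/bolt. φR_n = 0.75 × (2×31.172 + 2×72.188) = 155.0 kips.
Tension rupture (net): A_n = (5.9375 − 2×0.875)×0.625 = 2.6172 in² (U = 1.0, A_e = A_n). φR_n = 0.75 × 70 × 2.6172 = 137.4 kips.
Governing: min(90.1, 155.0, 137.4) = 90.1 kips → bolt shear.

90.1 kips (bolt shear governs)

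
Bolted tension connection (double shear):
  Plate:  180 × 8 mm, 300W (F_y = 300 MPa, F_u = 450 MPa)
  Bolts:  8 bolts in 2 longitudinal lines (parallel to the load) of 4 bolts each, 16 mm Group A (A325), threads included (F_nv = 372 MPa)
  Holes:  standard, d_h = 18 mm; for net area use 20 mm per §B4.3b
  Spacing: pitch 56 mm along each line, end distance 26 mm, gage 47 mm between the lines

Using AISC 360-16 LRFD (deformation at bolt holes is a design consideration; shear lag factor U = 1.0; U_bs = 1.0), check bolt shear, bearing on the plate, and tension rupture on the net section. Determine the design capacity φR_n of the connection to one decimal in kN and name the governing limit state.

378.0 kN (net-section rupture governs)

Bolt shear: A_b = π(16)²/4 = 201.06 mm². φR_n = 0.75 × 372 × 201.06 × 8 × 2 = 897.5 kN.
Bearing (8 mm plate, F_u = 450 MPa): end bolts L_c = 26 − 18/2 = 17, R_n = min(1.2×17×8×450, 2.4×16×8×450) = 73.44 kN/bolt; interior L_c = 56 − 18 = 38, R_n = 138.24 kN/bolt. φR_n = 0.75 × (2×73.44 + 6×138.24) = 732.2 kN.
Tension rupture (net): A_n = (180 − 2×20)×8 = 1120 mm² (U = 1.0, A_e = A_n). φR_n = 0.75 × 450 × 1120 = 378.0 kN.
Governing: min(897.5, 732.2, 378.0) = 378.0 kN → net-section rupture.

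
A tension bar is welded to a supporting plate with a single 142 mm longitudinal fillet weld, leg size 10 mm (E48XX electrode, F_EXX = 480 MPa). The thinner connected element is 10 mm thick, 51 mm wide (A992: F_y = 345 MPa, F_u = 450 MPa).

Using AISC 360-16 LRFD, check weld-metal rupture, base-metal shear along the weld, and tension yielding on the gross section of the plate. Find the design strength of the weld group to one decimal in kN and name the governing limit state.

158.4 kN (gross-section yield governs)

Weld metal: throat = 0.707×10 = 7.07 mm, L = 142 mm. φR_n = 0.75 × 0.6 × 480 × 7.07 × 142 = 216.9 kN.
Base metal shear (10 mm plate): yield φR_n = 1.0×0.6×345×10×142 = 293.9 kN; rupture φR_n = 0.75×0.6×450×10×142 = 287.6 kN; take 287.6 kN (rupture).
Tension yield (gross): A_g = 51×10 = 510 mm². φR_n = 0.90 × 345 × 510 = 158.4 kN.
Governing: min(216.9, 287.6, 158.4) = 158.4 kN → gross-section yield.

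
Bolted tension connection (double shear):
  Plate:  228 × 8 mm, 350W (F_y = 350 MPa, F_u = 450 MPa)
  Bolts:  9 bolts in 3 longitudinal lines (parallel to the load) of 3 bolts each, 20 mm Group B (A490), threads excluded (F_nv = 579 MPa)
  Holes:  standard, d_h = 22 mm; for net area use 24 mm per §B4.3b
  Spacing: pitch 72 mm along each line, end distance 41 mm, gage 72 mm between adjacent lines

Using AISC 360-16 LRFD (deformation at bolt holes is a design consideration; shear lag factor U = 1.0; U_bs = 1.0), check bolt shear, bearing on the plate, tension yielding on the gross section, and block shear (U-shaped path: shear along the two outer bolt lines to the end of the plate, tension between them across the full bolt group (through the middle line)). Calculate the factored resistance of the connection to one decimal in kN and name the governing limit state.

Bolt shear: A_b = π(20)²/4 = 314.16 mm². φR_n = 0.75 × 579 × 314.16 × 9 × 2 = 2455.6 kN.
Bearing (8 mm plate, F_u = 450 MPa): end bolts L_c = 41 − 22/2 = 30, R_n = min(1.2×30×8×450, 2.4×20×8×450) = 129.6 kN/bolt; interior L_c = 72 − 22 = 50, R_n = 172.8 kN/bolt. φR_n = 0.75 × (3×129.6 + 6×172.8) = 1069.2 kN.
Tension yield (gross): A_g = 228×8 = 1824 mm². φR_n = 0.90 × 350 × 1824 = 574.6 kN.
Block shear: shear path 2×[41+2×72] = 2×185 mm, A_gv = 2960, A_nv = 2×(185 − 2.5×24)×8 = 2000 mm²; tension across gage: (144 − 2×24)×8 = 768 mm². R_n = min(0.6×450×2000, 0.6×350×2960) + 1.0×450×768 = min(540, 621.6) + 345.6 = 885.6 kN. φR_n = 0.75 × 885.6 = 664.2 kN.
Governing: min(2455.6, 1069.2, 574.6, 664.2) = 574.6 kN → gross-section yield.

574.6 kN (gross-section yield governs)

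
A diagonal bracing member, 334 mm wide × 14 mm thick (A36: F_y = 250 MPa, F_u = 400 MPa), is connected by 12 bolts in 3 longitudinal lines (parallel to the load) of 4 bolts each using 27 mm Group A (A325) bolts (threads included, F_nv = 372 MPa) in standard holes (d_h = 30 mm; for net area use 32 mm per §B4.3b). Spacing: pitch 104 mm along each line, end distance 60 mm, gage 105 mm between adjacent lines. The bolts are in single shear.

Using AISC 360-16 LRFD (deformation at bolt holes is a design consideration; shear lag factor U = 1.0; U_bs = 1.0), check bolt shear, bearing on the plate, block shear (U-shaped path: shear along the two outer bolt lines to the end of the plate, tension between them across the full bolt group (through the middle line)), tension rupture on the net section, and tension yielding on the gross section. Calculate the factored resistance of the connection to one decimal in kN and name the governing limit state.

999.6 kN (net-section rupture governs)

Bolt shear: A_b = π(27)²/4 = 572.56 mm². φR_n = 0.75 × 372 × 572.56 × 12 × 1 = 1916.9 kN.
Bearing (14 mm plate, F_u = 400 MPa): end bolts L_c = 60 − 30/2 = 45, R_n = min(1.2×45×14×400, 2.4×27×14×400) = 302.4 kN/bolt; interior L_c = 104 − 30 = 74, R_n = 362.88 kN/bolt. φR_n = 0.75 × (3×302.4 + 9×362.88) = 3129.8 kN.
Block shear: shear path 2×[60+3×104] = 2×372 mm, A_gv = 10416, A_nv = 2×(372 − 3.5×32)×14 = 7280 mm²; tension across gage: (210 − 2×32)×14 = 2044 mm². R_n = min(0.6×400×7280, 0.6×250×10416) + 1.0×400×2044 = min(1747.2, 1562.4) + 817.6 = 2380 kN. φR_n = 0.75 × 2380 = 1785.0 kN.
Tension rupture (net): A_n = (334 − 3×32)×14 = 3332 mm² (U = 1.0, A_e = A_n). φR_n = 0.75 × 400 × 3332 = 999.6 kN.
Tension yield (gross): A_g = 334×14 = 4676 mm². φR_n = 0.90 × 250 × 4676 = 1052.1 kN.
Governing: min(1916.9, 3129.8, 1785.0, 999.6, 1052.1) = 999.6 kN → net-section rupture.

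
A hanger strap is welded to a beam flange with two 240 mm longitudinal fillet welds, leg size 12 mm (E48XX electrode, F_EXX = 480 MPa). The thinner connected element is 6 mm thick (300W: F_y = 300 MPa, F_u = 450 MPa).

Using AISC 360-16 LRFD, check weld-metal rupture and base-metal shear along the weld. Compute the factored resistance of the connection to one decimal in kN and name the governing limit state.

518.4 kN (base-metal shear governs)

Weld metal: throat = 0.707×12 = 8.484 mm, L = 2×240 = 480 mm. φR_n = 0.75 × 0.6 × 480 × 8.484 × 480 = 879.6 kN.
Base metal shear (6 mm plate): yield φR_n = 1.0×0.6×300×6×480 = 518.4 kN; rupture φR_n = 0.75×0.6×450×6×480 = 583.2 kN; take 518.4 kN (yield).
Governing: min(879.6, 518.4) = 518.4 kN → base-metal shear.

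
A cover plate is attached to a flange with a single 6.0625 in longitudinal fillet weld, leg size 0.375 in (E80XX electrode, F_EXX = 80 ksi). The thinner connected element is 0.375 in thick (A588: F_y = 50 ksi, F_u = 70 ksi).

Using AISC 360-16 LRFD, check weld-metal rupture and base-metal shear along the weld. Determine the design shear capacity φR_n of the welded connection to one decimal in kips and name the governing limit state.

57.9 kips (weld metal governs)

Weld metal: throat = 0.707×0.375 = 0.26513 in, L = 6.0625 in. φR_n = 0.75 × 0.6 × 80 × 0.26513 × 6.0625 = 57.9 kips.
Base metal shear (0.375 in plate): yield φR_n = 1.0×0.6×50×0.375×6.0625 = 68.2 kips; rupture φR_n = 0.75×0.6×70×0.375×6.0625 = 71.6 kips; take 68.2 kips (yield).
Governing: min(57.9, 68.2) = 57.9 kips → weld metal.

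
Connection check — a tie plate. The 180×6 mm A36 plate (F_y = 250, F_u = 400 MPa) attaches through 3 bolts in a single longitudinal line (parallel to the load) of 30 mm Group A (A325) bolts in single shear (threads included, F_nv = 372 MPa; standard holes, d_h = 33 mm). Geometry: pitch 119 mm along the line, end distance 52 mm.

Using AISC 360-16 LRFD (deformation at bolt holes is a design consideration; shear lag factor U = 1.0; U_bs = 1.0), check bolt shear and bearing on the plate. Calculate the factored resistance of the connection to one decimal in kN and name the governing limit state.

335.9 kN (bearing governs)

Bolt shear: A_b = π(30)²/4 = 706.86 mm². φR_n = 0.75 × 372 × 706.86 × 3 × 1 = 591.6 kN.
Bearing (6 mm plate, F_u = 400 MPa): end bolts L_c = 52 − 33/2 = 35.5, R_n = min(1.2×35.5×6×400, 2.4×30×6×400) = 102.24 kN/bolt; interior L_c = 119 − 33 = 86, R_n = 172.8 kN/bolt. φR_n = 0.75 × (1×102.24 + 2×172.8) = 335.9 kN.
Governing: min(591.6, 335.9) = 335.9 kN → bearing.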